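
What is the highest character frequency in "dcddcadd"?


Input: dcddcadd
Character counts:
  'a': 1
  'c': 2
  'd': 5
Maximum frequency: 5

5


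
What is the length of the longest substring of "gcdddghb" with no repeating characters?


Input: "gcdddghb"
Sliding window (track last position of each char):
  Position 0 ('g'): window [0,0] length 1 -- new best
  Position 1 ('c'): window [0,1] length 2 -- new best
  Position 2 ('d'): window [0,2] length 3 -- new best
  Position 3 ('d'): repeat (last at 2), move window start to 3
  Position 3 ('d'): window [3,3] length 1
  Position 4 ('d'): repeat (last at 3), move window start to 4
  Position 4 ('d'): window [4,4] length 1
  Position 5 ('g'): window [4,5] length 2
  Position 6 ('h'): window [4,6] length 3
  Position 7 ('b'): window [4,7] length 4 -- new best
Longest substring with no repeats: "dghb" with length 4

4


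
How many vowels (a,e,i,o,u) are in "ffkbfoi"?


Input: ffkbfoi
Checking each character:
  'f' at position 0: consonant
  'f' at position 1: consonant
  'k' at position 2: consonant
  'b' at position 3: consonant
  'f' at position 4: consonant
  'o' at position 5: vowel (running total: 1)
  'i' at position 6: vowel (running total: 2)
Total vowels: 2

2


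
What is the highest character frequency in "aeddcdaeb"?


Input: aeddcdaeb
Character counts:
  'a': 2
  'b': 1
  'c': 1
  'd': 3
  'e': 2
Maximum frequency: 3

3


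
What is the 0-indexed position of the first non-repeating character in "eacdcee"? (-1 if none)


Input: eacdcee
Character frequencies:
  'a': 1
  'c': 2
  'd': 1
  'e': 3
Scanning left to right for freq == 1:
  Position 0 ('e'): freq=3, skip
  Position 1 ('a'): unique! => answer = 1

1


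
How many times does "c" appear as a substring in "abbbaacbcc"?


Searching for "c" in "abbbaacbcc"
Scanning each position:
  Position 0: "a" => no
  Position 1: "b" => no
  Position 2: "b" => no
  Position 3: "b" => no
  Position 4: "a" => no
  Position 5: "a" => no
  Position 6: "c" => MATCH
  Position 7: "b" => no
  Position 8: "c" => MATCH
  Position 9: "c" => MATCH
Total occurrences: 3

3


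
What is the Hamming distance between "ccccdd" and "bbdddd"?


Comparing "ccccdd" and "bbdddd" position by position:
  Position 0: 'c' vs 'b' => differ
  Position 1: 'c' vs 'b' => differ
  Position 2: 'c' vs 'd' => differ
  Position 3: 'c' vs 'd' => differ
  Position 4: 'd' vs 'd' => same
  Position 5: 'd' vs 'd' => same
Total differences (Hamming distance): 4

4


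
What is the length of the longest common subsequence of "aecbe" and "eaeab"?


LCS of "aecbe" and "eaeab"
DP table:
           e    a    e    a    b
      0    0    0    0    0    0
  a   0    0    1    1    1    1
  e   0    1    1    2    2    2
  c   0    1    1    2    2    2
  b   0    1    1    2    2    3
  e   0    1    1    2    2    3
LCS length = dp[5][5] = 3

3


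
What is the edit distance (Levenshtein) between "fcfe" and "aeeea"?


Computing edit distance: "fcfe" -> "aeeea"
DP table:
           a    e    e    e    a
      0    1    2    3    4    5
  f   1    1    2    3    4    5
  c   2    2    2    3    4    5
  f   3    3    3    3    4    5
  e   4    4    3    3    3    4
Edit distance = dp[4][5] = 4

4


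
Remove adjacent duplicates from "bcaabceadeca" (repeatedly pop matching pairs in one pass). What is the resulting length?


Input: bcaabceadeca
Stack-based adjacent duplicate removal:
  Read 'b': push. Stack: b
  Read 'c': push. Stack: bc
  Read 'a': push. Stack: bca
  Read 'a': matches stack top 'a' => pop. Stack: bc
  Read 'b': push. Stack: bcb
  Read 'c': push. Stack: bcbc
  Read 'e': push. Stack: bcbce
  Read 'a': push. Stack: bcbcea
  Read 'd': push. Stack: bcbcead
  Read 'e': push. Stack: bcbceade
  Read 'c': push. Stack: bcbceadec
  Read 'a': push. Stack: bcbceadeca
Final stack: "bcbceadeca" (length 10)

10


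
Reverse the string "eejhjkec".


Input: eejhjkec
Reading characters right to left:
  Position 7: 'c'
  Position 6: 'e'
  Position 5: 'k'
  Position 4: 'j'
  Position 3: 'h'
  Position 2: 'j'
  Position 1: 'e'
  Position 0: 'e'
Reversed: cekjhjee

cekjhjee


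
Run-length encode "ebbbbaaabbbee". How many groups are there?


Input: ebbbbaaabbbee
Scanning for consecutive runs:
  Group 1: 'e' x 1 (positions 0-0)
  Group 2: 'b' x 4 (positions 1-4)
  Group 3: 'a' x 3 (positions 5-7)
  Group 4: 'b' x 3 (positions 8-10)
  Group 5: 'e' x 2 (positions 11-12)
Total groups: 5

5


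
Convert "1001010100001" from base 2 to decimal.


Input: "1001010100001" in base 2
Positional expansion:
  Digit '1' (value 1) x 2^12 = 4096
  Digit '0' (value 0) x 2^11 = 0
  Digit '0' (value 0) x 2^10 = 0
  Digit '1' (value 1) x 2^9 = 512
  Digit '0' (value 0) x 2^8 = 0
  Digit '1' (value 1) x 2^7 = 128
  Digit '0' (value 0) x 2^6 = 0
  Digit '1' (value 1) x 2^5 = 32
  Digit '0' (value 0) x 2^4 = 0
  Digit '0' (value 0) x 2^3 = 0
  Digit '0' (value 0) x 2^2 = 0
  Digit '0' (value 0) x 2^1 = 0
  Digit '1' (value 1) x 2^0 = 1
Sum = 4769

4769


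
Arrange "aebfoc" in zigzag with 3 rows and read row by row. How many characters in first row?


Zigzag "aebfoc" into 3 rows:
Placing characters:
  'a' => row 0
  'e' => row 1
  'b' => row 2
  'f' => row 1
  'o' => row 0
  'c' => row 1
Rows:
  Row 0: "ao"
  Row 1: "efc"
  Row 2: "b"
First row length: 2

2


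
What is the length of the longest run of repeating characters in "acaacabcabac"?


Input: "acaacabcabac"
Scanning for longest run:
  Position 1 ('c'): new char, reset run to 1
  Position 2 ('a'): new char, reset run to 1
  Position 3 ('a'): continues run of 'a', length=2
  Position 4 ('c'): new char, reset run to 1
  Position 5 ('a'): new char, reset run to 1
  Position 6 ('b'): new char, reset run to 1
  Position 7 ('c'): new char, reset run to 1
  Position 8 ('a'): new char, reset run to 1
  Position 9 ('b'): new char, reset run to 1
  Position 10 ('a'): new char, reset run to 1
  Position 11 ('c'): new char, reset run to 1
Longest run: 'a' with length 2

2


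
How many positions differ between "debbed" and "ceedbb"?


Comparing "debbed" and "ceedbb" position by position:
  Position 0: 'd' vs 'c' => DIFFER
  Position 1: 'e' vs 'e' => same
  Position 2: 'b' vs 'e' => DIFFER
  Position 3: 'b' vs 'd' => DIFFER
  Position 4: 'e' vs 'b' => DIFFER
  Position 5: 'd' vs 'b' => DIFFER
Positions that differ: 5

5


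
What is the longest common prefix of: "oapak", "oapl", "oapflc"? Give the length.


Words: oapak, oapl, oapflc
  Position 0: all 'o' => match
  Position 1: all 'a' => match
  Position 2: all 'p' => match
  Position 3: ('a', 'l', 'f') => mismatch, stop
LCP = "oap" (length 3)

3


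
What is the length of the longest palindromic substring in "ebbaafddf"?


Input: "ebbaafddf"
Checking substrings for palindromes:
  [5:9] "fddf" (len 4) => palindrome
  [1:3] "bb" (len 2) => palindrome
  [3:5] "aa" (len 2) => palindrome
  [6:8] "dd" (len 2) => palindrome
Longest palindromic substring: "fddf" with length 4

4


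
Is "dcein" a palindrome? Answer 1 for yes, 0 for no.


Input: dcein
Reversed: niecd
  Compare pos 0 ('d') with pos 4 ('n'): MISMATCH
  Compare pos 1 ('c') with pos 3 ('i'): MISMATCH
Result: not a palindrome

0


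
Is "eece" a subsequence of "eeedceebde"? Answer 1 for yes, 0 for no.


Check if "eece" is a subsequence of "eeedceebde"
Greedy scan:
  Position 0 ('e'): matches sub[0] = 'e'
  Position 1 ('e'): matches sub[1] = 'e'
  Position 2 ('e'): no match needed
  Position 3 ('d'): no match needed
  Position 4 ('c'): matches sub[2] = 'c'
  Position 5 ('e'): matches sub[3] = 'e'
  Position 6 ('e'): no match needed
  Position 7 ('b'): no match needed
  Position 8 ('d'): no match needed
  Position 9 ('e'): no match needed
All 4 characters matched => is a subsequence

1


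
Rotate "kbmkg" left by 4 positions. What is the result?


Input: "kbmkg", rotate left by 4
First 4 characters: "kbmk"
Remaining characters: "g"
Concatenate remaining + first: "g" + "kbmk" = "gkbmk"

gkbmk


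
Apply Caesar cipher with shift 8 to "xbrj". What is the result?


Caesar cipher: shift "xbrj" by 8
  'x' (pos 23) + 8 = pos 5 = 'f'
  'b' (pos 1) + 8 = pos 9 = 'j'
  'r' (pos 17) + 8 = pos 25 = 'z'
  'j' (pos 9) + 8 = pos 17 = 'r'
Result: fjzr

fjzr


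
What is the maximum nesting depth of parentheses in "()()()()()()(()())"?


Input: "()()()()()()(()())"
Tracking depth:
  Position 0 '(': depth becomes 1
  Position 1 ')': depth becomes 0
  Position 2 '(': depth becomes 1
  Position 3 ')': depth becomes 0
  Position 4 '(': depth becomes 1
  Position 5 ')': depth becomes 0
  Position 6 '(': depth becomes 1
  Position 7 ')': depth becomes 0
  Position 8 '(': depth becomes 1
  Position 9 ')': depth becomes 0
  Position 10 '(': depth becomes 1
  Position 11 ')': depth becomes 0
  Position 12 '(': depth becomes 1
  Position 13 '(': depth becomes 2
  Position 14 ')': depth becomes 1
  Position 15 '(': depth becomes 2
  Position 16 ')': depth becomes 1
  Position 17 ')': depth becomes 0
Maximum depth reached: 2

2


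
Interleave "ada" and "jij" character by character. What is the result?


Interleaving "ada" and "jij":
  Position 0: 'a' from first, 'j' from second => "aj"
  Position 1: 'd' from first, 'i' from second => "di"
  Position 2: 'a' from first, 'j' from second => "aj"
Result: ajdiaj

ajdiaj


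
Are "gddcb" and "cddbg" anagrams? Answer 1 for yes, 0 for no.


Strings: "gddcb", "cddbg"
Sorted first:  bcddg
Sorted second: bcddg
Sorted forms match => anagrams

1


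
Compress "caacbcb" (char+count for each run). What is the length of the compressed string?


Input: caacbcb
Runs:
  'c' x 1 => "c1"
  'a' x 2 => "a2"
  'c' x 1 => "c1"
  'b' x 1 => "b1"
  'c' x 1 => "c1"
  'b' x 1 => "b1"
Compressed: "c1a2c1b1c1b1"
Compressed length: 12

12


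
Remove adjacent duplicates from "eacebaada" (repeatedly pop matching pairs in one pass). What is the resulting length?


Input: eacebaada
Stack-based adjacent duplicate removal:
  Read 'e': push. Stack: e
  Read 'a': push. Stack: ea
  Read 'c': push. Stack: eac
  Read 'e': push. Stack: eace
  Read 'b': push. Stack: eaceb
  Read 'a': push. Stack: eaceba
  Read 'a': matches stack top 'a' => pop. Stack: eaceb
  Read 'd': push. Stack: eacebd
  Read 'a': push. Stack: eacebda
Final stack: "eacebda" (length 7)

7


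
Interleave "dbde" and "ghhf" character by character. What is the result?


Interleaving "dbde" and "ghhf":
  Position 0: 'd' from first, 'g' from second => "dg"
  Position 1: 'b' from first, 'h' from second => "bh"
  Position 2: 'd' from first, 'h' from second => "dh"
  Position 3: 'e' from first, 'f' from second => "ef"
Result: dgbhdhef

dgbhdhef


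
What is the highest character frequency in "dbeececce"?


Input: dbeececce
Character counts:
  'b': 1
  'c': 3
  'd': 1
  'e': 4
Maximum frequency: 4

4


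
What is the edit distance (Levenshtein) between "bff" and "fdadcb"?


Computing edit distance: "bff" -> "fdadcb"
DP table:
           f    d    a    d    c    b
      0    1    2    3    4    5    6
  b   1    1    2    3    4    5    5
  f   2    1    2    3    4    5    6
  f   3    2    2    3    4    5    6
Edit distance = dp[3][6] = 6

6


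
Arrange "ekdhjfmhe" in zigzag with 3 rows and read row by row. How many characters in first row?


Zigzag "ekdhjfmhe" into 3 rows:
Placing characters:
  'e' => row 0
  'k' => row 1
  'd' => row 2
  'h' => row 1
  'j' => row 0
  'f' => row 1
  'm' => row 2
  'h' => row 1
  'e' => row 0
Rows:
  Row 0: "eje"
  Row 1: "khfh"
  Row 2: "dm"
First row length: 3

3


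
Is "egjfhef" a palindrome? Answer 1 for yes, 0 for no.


Input: egjfhef
Reversed: fehfjge
  Compare pos 0 ('e') with pos 6 ('f'): MISMATCH
  Compare pos 1 ('g') with pos 5 ('e'): MISMATCH
  Compare pos 2 ('j') with pos 4 ('h'): MISMATCH
Result: not a palindrome

0


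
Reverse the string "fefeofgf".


Input: fefeofgf
Reading characters right to left:
  Position 7: 'f'
  Position 6: 'g'
  Position 5: 'f'
  Position 4: 'o'
  Position 3: 'e'
  Position 2: 'f'
  Position 1: 'e'
  Position 0: 'f'
Reversed: fgfoefef

fgfoefef


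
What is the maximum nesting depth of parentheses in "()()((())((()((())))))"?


Input: "()()((())((()((())))))"
Tracking depth:
  Position 0 '(': depth becomes 1
  Position 1 ')': depth becomes 0
  Position 2 '(': depth becomes 1
  Position 3 ')': depth becomes 0
  Position 4 '(': depth becomes 1
  Position 5 '(': depth becomes 2
  Position 6 '(': depth becomes 3
  Position 7 ')': depth becomes 2
  Position 8 ')': depth becomes 1
  Position 9 '(': depth becomes 2
  Position 10 '(': depth becomes 3
  Position 11 '(': depth becomes 4
  Position 12 ')': depth becomes 3
  Position 13 '(': depth becomes 4
  Position 14 '(': depth becomes 5
  Position 15 '(': depth becomes 6
  Position 16 ')': depth becomes 5
  Position 17 ')': depth becomes 4
  Position 18 ')': depth becomes 3
  Position 19 ')': depth becomes 2
  Position 20 ')': depth becomes 1
  Position 21 ')': depth becomes 0
Maximum depth reached: 6

6


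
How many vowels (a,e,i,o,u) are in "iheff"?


Input: iheff
Checking each character:
  'i' at position 0: vowel (running total: 1)
  'h' at position 1: consonant
  'e' at position 2: vowel (running total: 2)
  'f' at position 3: consonant
  'f' at position 4: consonant
Total vowels: 2

2


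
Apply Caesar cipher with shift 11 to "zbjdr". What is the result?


Caesar cipher: shift "zbjdr" by 11
  'z' (pos 25) + 11 = pos 10 = 'k'
  'b' (pos 1) + 11 = pos 12 = 'm'
  'j' (pos 9) + 11 = pos 20 = 'u'
  'd' (pos 3) + 11 = pos 14 = 'o'
  'r' (pos 17) + 11 = pos 2 = 'c'
Result: kmuoc

kmuoc


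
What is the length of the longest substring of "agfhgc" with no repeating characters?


Input: "agfhgc"
Sliding window (track last position of each char):
  Position 0 ('a'): window [0,0] length 1 -- new best
  Position 1 ('g'): window [0,1] length 2 -- new best
  Position 2 ('f'): window [0,2] length 3 -- new best
  Position 3 ('h'): window [0,3] length 4 -- new best
  Position 4 ('g'): repeat (last at 1), move window start to 2
  Position 4 ('g'): window [2,4] length 3
  Position 5 ('c'): window [2,5] length 4
Longest substring with no repeats: "agfh" with length 4

4


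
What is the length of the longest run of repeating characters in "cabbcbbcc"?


Input: "cabbcbbcc"
Scanning for longest run:
  Position 1 ('a'): new char, reset run to 1
  Position 2 ('b'): new char, reset run to 1
  Position 3 ('b'): continues run of 'b', length=2
  Position 4 ('c'): new char, reset run to 1
  Position 5 ('b'): new char, reset run to 1
  Position 6 ('b'): continues run of 'b', length=2
  Position 7 ('c'): new char, reset run to 1
  Position 8 ('c'): continues run of 'c', length=2
Longest run: 'b' with length 2

2


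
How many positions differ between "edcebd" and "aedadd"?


Comparing "edcebd" and "aedadd" position by position:
  Position 0: 'e' vs 'a' => DIFFER
  Position 1: 'd' vs 'e' => DIFFER
  Position 2: 'c' vs 'd' => DIFFER
  Position 3: 'e' vs 'a' => DIFFER
  Position 4: 'b' vs 'd' => DIFFER
  Position 5: 'd' vs 'd' => same
Positions that differ: 5

5


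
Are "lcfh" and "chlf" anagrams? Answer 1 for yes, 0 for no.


Strings: "lcfh", "chlf"
Sorted first:  cfhl
Sorted second: cfhl
Sorted forms match => anagrams

1


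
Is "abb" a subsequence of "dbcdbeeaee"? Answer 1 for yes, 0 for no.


Check if "abb" is a subsequence of "dbcdbeeaee"
Greedy scan:
  Position 0 ('d'): no match needed
  Position 1 ('b'): no match needed
  Position 2 ('c'): no match needed
  Position 3 ('d'): no match needed
  Position 4 ('b'): no match needed
  Position 5 ('e'): no match needed
  Position 6 ('e'): no match needed
  Position 7 ('a'): matches sub[0] = 'a'
  Position 8 ('e'): no match needed
  Position 9 ('e'): no match needed
Only matched 1/3 characters => not a subsequence

0


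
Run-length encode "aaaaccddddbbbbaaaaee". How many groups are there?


Input: aaaaccddddbbbbaaaaee
Scanning for consecutive runs:
  Group 1: 'a' x 4 (positions 0-3)
  Group 2: 'c' x 2 (positions 4-5)
  Group 3: 'd' x 4 (positions 6-9)
  Group 4: 'b' x 4 (positions 10-13)
  Group 5: 'a' x 4 (positions 14-17)
  Group 6: 'e' x 2 (positions 18-19)
Total groups: 6

6


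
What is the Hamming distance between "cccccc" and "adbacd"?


Comparing "cccccc" and "adbacd" position by position:
  Position 0: 'c' vs 'a' => differ
  Position 1: 'c' vs 'd' => differ
  Position 2: 'c' vs 'b' => differ
  Position 3: 'c' vs 'a' => differ
  Position 4: 'c' vs 'c' => same
  Position 5: 'c' vs 'd' => differ
Total differences (Hamming distance): 5

5


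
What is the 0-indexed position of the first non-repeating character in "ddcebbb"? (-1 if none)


Input: ddcebbb
Character frequencies:
  'b': 3
  'c': 1
  'd': 2
  'e': 1
Scanning left to right for freq == 1:
  Position 0 ('d'): freq=2, skip
  Position 1 ('d'): freq=2, skip
  Position 2 ('c'): unique! => answer = 2

2


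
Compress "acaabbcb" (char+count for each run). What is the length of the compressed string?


Input: acaabbcb
Runs:
  'a' x 1 => "a1"
  'c' x 1 => "c1"
  'a' x 2 => "a2"
  'b' x 2 => "b2"
  'c' x 1 => "c1"
  'b' x 1 => "b1"
Compressed: "a1c1a2b2c1b1"
Compressed length: 12

12


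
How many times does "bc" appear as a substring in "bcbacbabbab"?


Searching for "bc" in "bcbacbabbab"
Scanning each position:
  Position 0: "bc" => MATCH
  Position 1: "cb" => no
  Position 2: "ba" => no
  Position 3: "ac" => no
  Position 4: "cb" => no
  Position 5: "ba" => no
  Position 6: "ab" => no
  Position 7: "bb" => no
  Position 8: "ba" => no
  Position 9: "ab" => no
Total occurrences: 1

1


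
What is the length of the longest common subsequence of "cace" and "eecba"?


LCS of "cace" and "eecba"
DP table:
           e    e    c    b    a
      0    0    0    0    0    0
  c   0    0    0    1    1    1
  a   0    0    0    1    1    2
  c   0    0    0    1    1    2
  e   0    1    1    1    1    2
LCS length = dp[4][5] = 2

2


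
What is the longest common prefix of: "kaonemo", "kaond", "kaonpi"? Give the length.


Words: kaonemo, kaond, kaonpi
  Position 0: all 'k' => match
  Position 1: all 'a' => match
  Position 2: all 'o' => match
  Position 3: all 'n' => match
  Position 4: ('e', 'd', 'p') => mismatch, stop
LCP = "kaon" (length 4)

4


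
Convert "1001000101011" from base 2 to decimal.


Input: "1001000101011" in base 2
Positional expansion:
  Digit '1' (value 1) x 2^12 = 4096
  Digit '0' (value 0) x 2^11 = 0
  Digit '0' (value 0) x 2^10 = 0
  Digit '1' (value 1) x 2^9 = 512
  Digit '0' (value 0) x 2^8 = 0
  Digit '0' (value 0) x 2^7 = 0
  Digit '0' (value 0) x 2^6 = 0
  Digit '1' (value 1) x 2^5 = 32
  Digit '0' (value 0) x 2^4 = 0
  Digit '1' (value 1) x 2^3 = 8
  Digit '0' (value 0) x 2^2 = 0
  Digit '1' (value 1) x 2^1 = 2
  Digit '1' (value 1) x 2^0 = 1
Sum = 4651

4651


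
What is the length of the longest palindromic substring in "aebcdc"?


Input: "aebcdc"
Checking substrings for palindromes:
  [3:6] "cdc" (len 3) => palindrome
Longest palindromic substring: "cdc" with length 3

3


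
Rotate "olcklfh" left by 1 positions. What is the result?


Input: "olcklfh", rotate left by 1
First 1 characters: "o"
Remaining characters: "lcklfh"
Concatenate remaining + first: "lcklfh" + "o" = "lcklfho"

lcklfho


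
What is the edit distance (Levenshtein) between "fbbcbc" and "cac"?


Computing edit distance: "fbbcbc" -> "cac"
DP table:
           c    a    c
      0    1    2    3
  f   1    1    2    3
  b   2    2    2    3
  b   3    3    3    3
  c   4    3    4    3
  b   5    4    4    4
  c   6    5    5    4
Edit distance = dp[6][3] = 4

4


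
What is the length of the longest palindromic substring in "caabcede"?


Input: "caabcede"
Checking substrings for palindromes:
  [5:8] "ede" (len 3) => palindrome
  [1:3] "aa" (len 2) => palindrome
Longest palindromic substring: "ede" with length 3

3


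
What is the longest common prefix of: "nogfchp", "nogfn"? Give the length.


Words: nogfchp, nogfn
  Position 0: all 'n' => match
  Position 1: all 'o' => match
  Position 2: all 'g' => match
  Position 3: all 'f' => match
  Position 4: ('c', 'n') => mismatch, stop
LCP = "nogf" (length 4)

4


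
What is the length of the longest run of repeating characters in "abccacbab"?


Input: "abccacbab"
Scanning for longest run:
  Position 1 ('b'): new char, reset run to 1
  Position 2 ('c'): new char, reset run to 1
  Position 3 ('c'): continues run of 'c', length=2
  Position 4 ('a'): new char, reset run to 1
  Position 5 ('c'): new char, reset run to 1
  Position 6 ('b'): new char, reset run to 1
  Position 7 ('a'): new char, reset run to 1
  Position 8 ('b'): new char, reset run to 1
Longest run: 'c' with length 2

2


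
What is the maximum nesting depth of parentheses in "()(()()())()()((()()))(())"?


Input: "()(()()())()()((()()))(())"
Tracking depth:
  Position 0 '(': depth becomes 1
  Position 1 ')': depth becomes 0
  Position 2 '(': depth becomes 1
  Position 3 '(': depth becomes 2
  Position 4 ')': depth becomes 1
  Position 5 '(': depth becomes 2
  Position 6 ')': depth becomes 1
  Position 7 '(': depth becomes 2
  Position 8 ')': depth becomes 1
  Position 9 ')': depth becomes 0
  Position 10 '(': depth becomes 1
  Position 11 ')': depth becomes 0
  Position 12 '(': depth becomes 1
  Position 13 ')': depth becomes 0
  Position 14 '(': depth becomes 1
  Position 15 '(': depth becomes 2
  Position 16 '(': depth becomes 3
  Position 17 ')': depth becomes 2
  Position 18 '(': depth becomes 3
  Position 19 ')': depth becomes 2
  Position 20 ')': depth becomes 1
  Position 21 ')': depth becomes 0
  Position 22 '(': depth becomes 1
  Position 23 '(': depth becomes 2
  Position 24 ')': depth becomes 1
  Position 25 ')': depth becomes 0
Maximum depth reached: 3

3


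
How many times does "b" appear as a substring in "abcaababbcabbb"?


Searching for "b" in "abcaababbcabbb"
Scanning each position:
  Position 0: "a" => no
  Position 1: "b" => MATCH
  Position 2: "c" => no
  Position 3: "a" => no
  Position 4: "a" => no
  Position 5: "b" => MATCH
  Position 6: "a" => no
  Position 7: "b" => MATCH
  Position 8: "b" => MATCH
  Position 9: "c" => no
  Position 10: "a" => no
  Position 11: "b" => MATCH
  Position 12: "b" => MATCH
  Position 13: "b" => MATCH
Total occurrences: 7

7


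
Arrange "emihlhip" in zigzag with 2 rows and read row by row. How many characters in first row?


Zigzag "emihlhip" into 2 rows:
Placing characters:
  'e' => row 0
  'm' => row 1
  'i' => row 0
  'h' => row 1
  'l' => row 0
  'h' => row 1
  'i' => row 0
  'p' => row 1
Rows:
  Row 0: "eili"
  Row 1: "mhhp"
First row length: 4

4


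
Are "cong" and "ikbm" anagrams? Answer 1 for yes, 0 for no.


Strings: "cong", "ikbm"
Sorted first:  cgno
Sorted second: bikm
Differ at position 0: 'c' vs 'b' => not anagrams

0


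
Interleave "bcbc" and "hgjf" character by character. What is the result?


Interleaving "bcbc" and "hgjf":
  Position 0: 'b' from first, 'h' from second => "bh"
  Position 1: 'c' from first, 'g' from second => "cg"
  Position 2: 'b' from first, 'j' from second => "bj"
  Position 3: 'c' from first, 'f' from second => "cf"
Result: bhcgbjcf

bhcgbjcf


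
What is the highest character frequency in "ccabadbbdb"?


Input: ccabadbbdb
Character counts:
  'a': 2
  'b': 4
  'c': 2
  'd': 2
Maximum frequency: 4

4


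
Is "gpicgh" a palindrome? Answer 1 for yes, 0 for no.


Input: gpicgh
Reversed: hgcipg
  Compare pos 0 ('g') with pos 5 ('h'): MISMATCH
  Compare pos 1 ('p') with pos 4 ('g'): MISMATCH
  Compare pos 2 ('i') with pos 3 ('c'): MISMATCH
Result: not a palindrome

0


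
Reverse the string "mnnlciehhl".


Input: mnnlciehhl
Reading characters right to left:
  Position 9: 'l'
  Position 8: 'h'
  Position 7: 'h'
  Position 6: 'e'
  Position 5: 'i'
  Position 4: 'c'
  Position 3: 'l'
  Position 2: 'n'
  Position 1: 'n'
  Position 0: 'm'
Reversed: lhheiclnnm

lhheiclnnm


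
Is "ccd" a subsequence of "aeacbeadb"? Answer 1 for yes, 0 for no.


Check if "ccd" is a subsequence of "aeacbeadb"
Greedy scan:
  Position 0 ('a'): no match needed
  Position 1 ('e'): no match needed
  Position 2 ('a'): no match needed
  Position 3 ('c'): matches sub[0] = 'c'
  Position 4 ('b'): no match needed
  Position 5 ('e'): no match needed
  Position 6 ('a'): no match needed
  Position 7 ('d'): no match needed
  Position 8 ('b'): no match needed
Only matched 1/3 characters => not a subsequence

0


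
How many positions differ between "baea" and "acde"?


Comparing "baea" and "acde" position by position:
  Position 0: 'b' vs 'a' => DIFFER
  Position 1: 'a' vs 'c' => DIFFER
  Position 2: 'e' vs 'd' => DIFFER
  Position 3: 'a' vs 'e' => DIFFER
Positions that differ: 4

4


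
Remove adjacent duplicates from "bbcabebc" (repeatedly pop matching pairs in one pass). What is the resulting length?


Input: bbcabebc
Stack-based adjacent duplicate removal:
  Read 'b': push. Stack: b
  Read 'b': matches stack top 'b' => pop. Stack: (empty)
  Read 'c': push. Stack: c
  Read 'a': push. Stack: ca
  Read 'b': push. Stack: cab
  Read 'e': push. Stack: cabe
  Read 'b': push. Stack: cabeb
  Read 'c': push. Stack: cabebc
Final stack: "cabebc" (length 6)

6


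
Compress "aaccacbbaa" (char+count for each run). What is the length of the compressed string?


Input: aaccacbbaa
Runs:
  'a' x 2 => "a2"
  'c' x 2 => "c2"
  'a' x 1 => "a1"
  'c' x 1 => "c1"
  'b' x 2 => "b2"
  'a' x 2 => "a2"
Compressed: "a2c2a1c1b2a2"
Compressed length: 12

12


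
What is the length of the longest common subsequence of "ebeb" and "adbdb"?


LCS of "ebeb" and "adbdb"
DP table:
           a    d    b    d    b
      0    0    0    0    0    0
  e   0    0    0    0    0    0
  b   0    0    0    1    1    1
  e   0    0    0    1    1    1
  b   0    0    0    1    1    2
LCS length = dp[4][5] = 2

2


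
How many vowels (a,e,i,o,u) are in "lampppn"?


Input: lampppn
Checking each character:
  'l' at position 0: consonant
  'a' at position 1: vowel (running total: 1)
  'm' at position 2: consonant
  'p' at position 3: consonant
  'p' at position 4: consonant
  'p' at position 5: consonant
  'n' at position 6: consonant
Total vowels: 1

1


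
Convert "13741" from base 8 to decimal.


Input: "13741" in base 8
Positional expansion:
  Digit '1' (value 1) x 8^4 = 4096
  Digit '3' (value 3) x 8^3 = 1536
  Digit '7' (value 7) x 8^2 = 448
  Digit '4' (value 4) x 8^1 = 32
  Digit '1' (value 1) x 8^0 = 1
Sum = 6113

6113


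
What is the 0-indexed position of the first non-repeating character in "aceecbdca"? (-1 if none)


Input: aceecbdca
Character frequencies:
  'a': 2
  'b': 1
  'c': 3
  'd': 1
  'e': 2
Scanning left to right for freq == 1:
  Position 0 ('a'): freq=2, skip
  Position 1 ('c'): freq=3, skip
  Position 2 ('e'): freq=2, skip
  Position 3 ('e'): freq=2, skip
  Position 4 ('c'): freq=3, skip
  Position 5 ('b'): unique! => answer = 5

5


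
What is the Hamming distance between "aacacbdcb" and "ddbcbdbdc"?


Comparing "aacacbdcb" and "ddbcbdbdc" position by position:
  Position 0: 'a' vs 'd' => differ
  Position 1: 'a' vs 'd' => differ
  Position 2: 'c' vs 'b' => differ
  Position 3: 'a' vs 'c' => differ
  Position 4: 'c' vs 'b' => differ
  Position 5: 'b' vs 'd' => differ
  Position 6: 'd' vs 'b' => differ
  Position 7: 'c' vs 'd' => differ
  Position 8: 'b' vs 'c' => differ
Total differences (Hamming distance): 9

9


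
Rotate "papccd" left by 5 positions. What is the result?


Input: "papccd", rotate left by 5
First 5 characters: "papcc"
Remaining characters: "d"
Concatenate remaining + first: "d" + "papcc" = "dpapcc"

dpapcc


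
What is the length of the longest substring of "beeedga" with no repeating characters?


Input: "beeedga"
Sliding window (track last position of each char):
  Position 0 ('b'): window [0,0] length 1 -- new best
  Position 1 ('e'): window [0,1] length 2 -- new best
  Position 2 ('e'): repeat (last at 1), move window start to 2
  Position 2 ('e'): window [2,2] length 1
  Position 3 ('e'): repeat (last at 2), move window start to 3
  Position 3 ('e'): window [3,3] length 1
  Position 4 ('d'): window [3,4] length 2
  Position 5 ('g'): window [3,5] length 3 -- new best
  Position 6 ('a'): window [3,6] length 4 -- new best
Longest substring with no repeats: "edga" with length 4

4


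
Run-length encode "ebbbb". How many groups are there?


Input: ebbbb
Scanning for consecutive runs:
  Group 1: 'e' x 1 (positions 0-0)
  Group 2: 'b' x 4 (positions 1-4)
Total groups: 2

2


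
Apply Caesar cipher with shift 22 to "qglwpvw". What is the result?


Caesar cipher: shift "qglwpvw" by 22
  'q' (pos 16) + 22 = pos 12 = 'm'
  'g' (pos 6) + 22 = pos 2 = 'c'
  'l' (pos 11) + 22 = pos 7 = 'h'
  'w' (pos 22) + 22 = pos 18 = 's'
  'p' (pos 15) + 22 = pos 11 = 'l'
  'v' (pos 21) + 22 = pos 17 = 'r'
  'w' (pos 22) + 22 = pos 18 = 's'
Result: mchslrs

mchslrs


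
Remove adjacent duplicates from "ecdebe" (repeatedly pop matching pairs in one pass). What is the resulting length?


Input: ecdebe
Stack-based adjacent duplicate removal:
  Read 'e': push. Stack: e
  Read 'c': push. Stack: ec
  Read 'd': push. Stack: ecd
  Read 'e': push. Stack: ecde
  Read 'b': push. Stack: ecdeb
  Read 'e': push. Stack: ecdebe
Final stack: "ecdebe" (length 6)

6


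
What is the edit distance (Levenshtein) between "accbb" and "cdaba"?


Computing edit distance: "accbb" -> "cdaba"
DP table:
           c    d    a    b    a
      0    1    2    3    4    5
  a   1    1    2    2    3    4
  c   2    1    2    3    3    4
  c   3    2    2    3    4    4
  b   4    3    3    3    3    4
  b   5    4    4    4    3    4
Edit distance = dp[5][5] = 4

4


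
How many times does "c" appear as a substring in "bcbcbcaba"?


Searching for "c" in "bcbcbcaba"
Scanning each position:
  Position 0: "b" => no
  Position 1: "c" => MATCH
  Position 2: "b" => no
  Position 3: "c" => MATCH
  Position 4: "b" => no
  Position 5: "c" => MATCH
  Position 6: "a" => no
  Position 7: "b" => no
  Position 8: "a" => no
Total occurrences: 3

3


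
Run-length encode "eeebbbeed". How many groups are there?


Input: eeebbbeed
Scanning for consecutive runs:
  Group 1: 'e' x 3 (positions 0-2)
  Group 2: 'b' x 3 (positions 3-5)
  Group 3: 'e' x 2 (positions 6-7)
  Group 4: 'd' x 1 (positions 8-8)
Total groups: 4

4


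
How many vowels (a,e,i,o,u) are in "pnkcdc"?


Input: pnkcdc
Checking each character:
  'p' at position 0: consonant
  'n' at position 1: consonant
  'k' at position 2: consonant
  'c' at position 3: consonant
  'd' at position 4: consonant
  'c' at position 5: consonant
Total vowels: 0

0


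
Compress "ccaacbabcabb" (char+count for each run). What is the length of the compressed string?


Input: ccaacbabcabb
Runs:
  'c' x 2 => "c2"
  'a' x 2 => "a2"
  'c' x 1 => "c1"
  'b' x 1 => "b1"
  'a' x 1 => "a1"
  'b' x 1 => "b1"
  'c' x 1 => "c1"
  'a' x 1 => "a1"
  'b' x 2 => "b2"
Compressed: "c2a2c1b1a1b1c1a1b2"
Compressed length: 18

18


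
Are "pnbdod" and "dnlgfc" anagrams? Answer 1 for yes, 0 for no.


Strings: "pnbdod", "dnlgfc"
Sorted first:  bddnop
Sorted second: cdfgln
Differ at position 0: 'b' vs 'c' => not anagrams

0


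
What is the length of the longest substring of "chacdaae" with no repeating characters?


Input: "chacdaae"
Sliding window (track last position of each char):
  Position 0 ('c'): window [0,0] length 1 -- new best
  Position 1 ('h'): window [0,1] length 2 -- new best
  Position 2 ('a'): window [0,2] length 3 -- new best
  Position 3 ('c'): repeat (last at 0), move window start to 1
  Position 3 ('c'): window [1,3] length 3
  Position 4 ('d'): window [1,4] length 4 -- new best
  Position 5 ('a'): repeat (last at 2), move window start to 3
  Position 5 ('a'): window [3,5] length 3
  Position 6 ('a'): repeat (last at 5), move window start to 6
  Position 6 ('a'): window [6,6] length 1
  Position 7 ('e'): window [6,7] length 2
Longest substring with no repeats: "hacd" with length 4

4


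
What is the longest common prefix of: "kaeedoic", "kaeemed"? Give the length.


Words: kaeedoic, kaeemed
  Position 0: all 'k' => match
  Position 1: all 'a' => match
  Position 2: all 'e' => match
  Position 3: all 'e' => match
  Position 4: ('d', 'm') => mismatch, stop
LCP = "kaee" (length 4)

4


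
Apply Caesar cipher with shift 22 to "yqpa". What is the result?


Caesar cipher: shift "yqpa" by 22
  'y' (pos 24) + 22 = pos 20 = 'u'
  'q' (pos 16) + 22 = pos 12 = 'm'
  'p' (pos 15) + 22 = pos 11 = 'l'
  'a' (pos 0) + 22 = pos 22 = 'w'
Result: umlw

umlw


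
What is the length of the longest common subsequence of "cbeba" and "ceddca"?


LCS of "cbeba" and "ceddca"
DP table:
           c    e    d    d    c    a
      0    0    0    0    0    0    0
  c   0    1    1    1    1    1    1
  b   0    1    1    1    1    1    1
  e   0    1    2    2    2    2    2
  b   0    1    2    2    2    2    2
  a   0    1    2    2    2    2    3
LCS length = dp[5][6] = 3

3


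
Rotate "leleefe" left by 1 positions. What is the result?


Input: "leleefe", rotate left by 1
First 1 characters: "l"
Remaining characters: "eleefe"
Concatenate remaining + first: "eleefe" + "l" = "eleefel"

eleefel


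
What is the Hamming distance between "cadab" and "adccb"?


Comparing "cadab" and "adccb" position by position:
  Position 0: 'c' vs 'a' => differ
  Position 1: 'a' vs 'd' => differ
  Position 2: 'd' vs 'c' => differ
  Position 3: 'a' vs 'c' => differ
  Position 4: 'b' vs 'b' => same
Total differences (Hamming distance): 4

4


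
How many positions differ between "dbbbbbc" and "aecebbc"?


Comparing "dbbbbbc" and "aecebbc" position by position:
  Position 0: 'd' vs 'a' => DIFFER
  Position 1: 'b' vs 'e' => DIFFER
  Position 2: 'b' vs 'c' => DIFFER
  Position 3: 'b' vs 'e' => DIFFER
  Position 4: 'b' vs 'b' => same
  Position 5: 'b' vs 'b' => same
  Position 6: 'c' vs 'c' => same
Positions that differ: 4

4


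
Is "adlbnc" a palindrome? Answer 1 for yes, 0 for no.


Input: adlbnc
Reversed: cnblda
  Compare pos 0 ('a') with pos 5 ('c'): MISMATCH
  Compare pos 1 ('d') with pos 4 ('n'): MISMATCH
  Compare pos 2 ('l') with pos 3 ('b'): MISMATCH
Result: not a palindrome

0


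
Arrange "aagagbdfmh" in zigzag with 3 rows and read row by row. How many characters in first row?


Zigzag "aagagbdfmh" into 3 rows:
Placing characters:
  'a' => row 0
  'a' => row 1
  'g' => row 2
  'a' => row 1
  'g' => row 0
  'b' => row 1
  'd' => row 2
  'f' => row 1
  'm' => row 0
  'h' => row 1
Rows:
  Row 0: "agm"
  Row 1: "aabfh"
  Row 2: "gd"
First row length: 3

3


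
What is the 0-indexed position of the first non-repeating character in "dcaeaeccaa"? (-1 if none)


Input: dcaeaeccaa
Character frequencies:
  'a': 4
  'c': 3
  'd': 1
  'e': 2
Scanning left to right for freq == 1:
  Position 0 ('d'): unique! => answer = 0

0


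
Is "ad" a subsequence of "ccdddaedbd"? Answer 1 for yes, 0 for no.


Check if "ad" is a subsequence of "ccdddaedbd"
Greedy scan:
  Position 0 ('c'): no match needed
  Position 1 ('c'): no match needed
  Position 2 ('d'): no match needed
  Position 3 ('d'): no match needed
  Position 4 ('d'): no match needed
  Position 5 ('a'): matches sub[0] = 'a'
  Position 6 ('e'): no match needed
  Position 7 ('d'): matches sub[1] = 'd'
  Position 8 ('b'): no match needed
  Position 9 ('d'): no match needed
All 2 characters matched => is a subsequence

1


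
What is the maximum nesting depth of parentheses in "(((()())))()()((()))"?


Input: "(((()())))()()((()))"
Tracking depth:
  Position 0 '(': depth becomes 1
  Position 1 '(': depth becomes 2
  Position 2 '(': depth becomes 3
  Position 3 '(': depth becomes 4
  Position 4 ')': depth becomes 3
  Position 5 '(': depth becomes 4
  Position 6 ')': depth becomes 3
  Position 7 ')': depth becomes 2
  Position 8 ')': depth becomes 1
  Position 9 ')': depth becomes 0
  Position 10 '(': depth becomes 1
  Position 11 ')': depth becomes 0
  Position 12 '(': depth becomes 1
  Position 13 ')': depth becomes 0
  Position 14 '(': depth becomes 1
  Position 15 '(': depth becomes 2
  Position 16 '(': depth becomes 3
  Position 17 ')': depth becomes 2
  Position 18 ')': depth becomes 1
  Position 19 ')': depth becomes 0
Maximum depth reached: 4

4


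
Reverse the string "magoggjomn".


Input: magoggjomn
Reading characters right to left:
  Position 9: 'n'
  Position 8: 'm'
  Position 7: 'o'
  Position 6: 'j'
  Position 5: 'g'
  Position 4: 'g'
  Position 3: 'o'
  Position 2: 'g'
  Position 1: 'a'
  Position 0: 'm'
Reversed: nmojggogam

nmojggogam


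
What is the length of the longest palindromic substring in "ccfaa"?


Input: "ccfaa"
Checking substrings for palindromes:
  [0:2] "cc" (len 2) => palindrome
  [3:5] "aa" (len 2) => palindrome
Longest palindromic substring: "cc" with length 2

2


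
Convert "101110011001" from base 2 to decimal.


Input: "101110011001" in base 2
Positional expansion:
  Digit '1' (value 1) x 2^11 = 2048
  Digit '0' (value 0) x 2^10 = 0
  Digit '1' (value 1) x 2^9 = 512
  Digit '1' (value 1) x 2^8 = 256
  Digit '1' (value 1) x 2^7 = 128
  Digit '0' (value 0) x 2^6 = 0
  Digit '0' (value 0) x 2^5 = 0
  Digit '1' (value 1) x 2^4 = 16
  Digit '1' (value 1) x 2^3 = 8
  Digit '0' (value 0) x 2^2 = 0
  Digit '0' (value 0) x 2^1 = 0
  Digit '1' (value 1) x 2^0 = 1
Sum = 2969

2969


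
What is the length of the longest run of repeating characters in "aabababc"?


Input: "aabababc"
Scanning for longest run:
  Position 1 ('a'): continues run of 'a', length=2
  Position 2 ('b'): new char, reset run to 1
  Position 3 ('a'): new char, reset run to 1
  Position 4 ('b'): new char, reset run to 1
  Position 5 ('a'): new char, reset run to 1
  Position 6 ('b'): new char, reset run to 1
  Position 7 ('c'): new char, reset run to 1
Longest run: 'a' with length 2

2


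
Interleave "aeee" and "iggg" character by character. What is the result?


Interleaving "aeee" and "iggg":
  Position 0: 'a' from first, 'i' from second => "ai"
  Position 1: 'e' from first, 'g' from second => "eg"
  Position 2: 'e' from first, 'g' from second => "eg"
  Position 3: 'e' from first, 'g' from second => "eg"
Result: aiegegeg

aiegegeg


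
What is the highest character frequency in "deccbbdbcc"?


Input: deccbbdbcc
Character counts:
  'b': 3
  'c': 4
  'd': 2
  'e': 1
Maximum frequency: 4

4


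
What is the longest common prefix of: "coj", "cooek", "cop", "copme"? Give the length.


Words: coj, cooek, cop, copme
  Position 0: all 'c' => match
  Position 1: all 'o' => match
  Position 2: ('j', 'o', 'p', 'p') => mismatch, stop
LCP = "co" (length 2)

2


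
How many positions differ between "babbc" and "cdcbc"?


Comparing "babbc" and "cdcbc" position by position:
  Position 0: 'b' vs 'c' => DIFFER
  Position 1: 'a' vs 'd' => DIFFER
  Position 2: 'b' vs 'c' => DIFFER
  Position 3: 'b' vs 'b' => same
  Position 4: 'c' vs 'c' => same
Positions that differ: 3

3


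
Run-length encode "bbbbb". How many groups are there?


Input: bbbbb
Scanning for consecutive runs:
  Group 1: 'b' x 5 (positions 0-4)
Total groups: 1

1


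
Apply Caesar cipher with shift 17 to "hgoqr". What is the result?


Caesar cipher: shift "hgoqr" by 17
  'h' (pos 7) + 17 = pos 24 = 'y'
  'g' (pos 6) + 17 = pos 23 = 'x'
  'o' (pos 14) + 17 = pos 5 = 'f'
  'q' (pos 16) + 17 = pos 7 = 'h'
  'r' (pos 17) + 17 = pos 8 = 'i'
Result: yxfhi

yxfhi


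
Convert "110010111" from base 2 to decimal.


Input: "110010111" in base 2
Positional expansion:
  Digit '1' (value 1) x 2^8 = 256
  Digit '1' (value 1) x 2^7 = 128
  Digit '0' (value 0) x 2^6 = 0
  Digit '0' (value 0) x 2^5 = 0
  Digit '1' (value 1) x 2^4 = 16
  Digit '0' (value 0) x 2^3 = 0
  Digit '1' (value 1) x 2^2 = 4
  Digit '1' (value 1) x 2^1 = 2
  Digit '1' (value 1) x 2^0 = 1
Sum = 407

407


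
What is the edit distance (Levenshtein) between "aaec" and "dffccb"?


Computing edit distance: "aaec" -> "dffccb"
DP table:
           d    f    f    c    c    b
      0    1    2    3    4    5    6
  a   1    1    2    3    4    5    6
  a   2    2    2    3    4    5    6
  e   3    3    3    3    4    5    6
  c   4    4    4    4    3    4    5
Edit distance = dp[4][6] = 5

5
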